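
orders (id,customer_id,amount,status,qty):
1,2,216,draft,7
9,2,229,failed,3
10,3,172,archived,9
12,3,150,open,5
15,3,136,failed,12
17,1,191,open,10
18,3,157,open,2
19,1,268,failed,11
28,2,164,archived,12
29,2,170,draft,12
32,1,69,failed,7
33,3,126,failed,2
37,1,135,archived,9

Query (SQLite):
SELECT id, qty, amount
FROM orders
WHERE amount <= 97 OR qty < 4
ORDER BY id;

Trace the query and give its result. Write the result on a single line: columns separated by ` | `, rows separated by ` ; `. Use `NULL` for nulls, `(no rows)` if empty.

9 | 3 | 229 ; 18 | 2 | 157 ; 32 | 7 | 69 ; 33 | 2 | 126

amount <= 97: ids {32}
qty < 4: ids {9, 18, 33}
Combine with OR.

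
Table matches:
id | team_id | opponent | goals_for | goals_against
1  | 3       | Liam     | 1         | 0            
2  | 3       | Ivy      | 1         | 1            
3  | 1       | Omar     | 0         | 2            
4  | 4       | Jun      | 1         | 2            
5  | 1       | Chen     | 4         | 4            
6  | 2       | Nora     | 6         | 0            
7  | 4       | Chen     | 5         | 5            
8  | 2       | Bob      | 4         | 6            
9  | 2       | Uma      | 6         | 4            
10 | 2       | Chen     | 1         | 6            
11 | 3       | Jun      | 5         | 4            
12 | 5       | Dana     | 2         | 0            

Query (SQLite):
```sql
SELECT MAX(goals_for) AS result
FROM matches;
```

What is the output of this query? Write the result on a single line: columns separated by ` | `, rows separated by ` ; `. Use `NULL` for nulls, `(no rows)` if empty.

6

All goals_for values: [1, 1, 0, 1, 4, 6, 5, 4, 6, 1, 5, 2].
MAX of non-NULL values = 6.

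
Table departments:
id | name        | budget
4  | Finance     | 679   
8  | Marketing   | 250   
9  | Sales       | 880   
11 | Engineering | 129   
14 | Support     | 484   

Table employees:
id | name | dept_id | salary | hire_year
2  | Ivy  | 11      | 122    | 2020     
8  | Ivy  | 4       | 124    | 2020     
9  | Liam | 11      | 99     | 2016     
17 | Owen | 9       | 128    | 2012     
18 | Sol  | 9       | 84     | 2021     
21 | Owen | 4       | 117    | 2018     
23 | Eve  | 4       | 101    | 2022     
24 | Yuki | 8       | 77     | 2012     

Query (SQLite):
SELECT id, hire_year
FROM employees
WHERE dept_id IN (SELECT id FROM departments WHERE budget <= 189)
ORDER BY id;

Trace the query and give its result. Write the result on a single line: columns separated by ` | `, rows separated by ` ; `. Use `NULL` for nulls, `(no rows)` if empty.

Inner query: departments.id where budget <= 189.
Outer: keep employees rows whose dept_id is in that set.
Inner query → {11}

2 | 2020 ; 9 | 2016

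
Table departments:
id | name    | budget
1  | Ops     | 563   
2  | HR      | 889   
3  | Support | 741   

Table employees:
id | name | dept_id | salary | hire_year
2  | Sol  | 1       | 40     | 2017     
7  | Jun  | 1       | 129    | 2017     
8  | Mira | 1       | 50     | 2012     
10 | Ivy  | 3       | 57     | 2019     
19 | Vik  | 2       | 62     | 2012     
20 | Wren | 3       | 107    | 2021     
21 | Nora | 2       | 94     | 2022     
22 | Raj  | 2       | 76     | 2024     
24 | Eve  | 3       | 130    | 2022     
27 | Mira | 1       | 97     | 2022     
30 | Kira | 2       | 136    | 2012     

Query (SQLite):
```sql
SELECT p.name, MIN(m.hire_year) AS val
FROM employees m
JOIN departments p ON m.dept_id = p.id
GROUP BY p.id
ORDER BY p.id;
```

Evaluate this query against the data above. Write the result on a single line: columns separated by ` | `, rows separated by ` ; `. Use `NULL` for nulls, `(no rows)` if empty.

Join each employees row to its departments via dept_id.
Group joined rows by departments.id; compute MIN(m.hire_year) per group.
  1: ids {2, 7, 8, 27} → MIN(m.hire_year)=2012
  2: ids {19, 21, 22, 30} → MIN(m.hire_year)=2012
  3: ids {10, 20, 24} → MIN(m.hire_year)=2019

Ops | 2012 ; HR | 2012 ; Support | 2019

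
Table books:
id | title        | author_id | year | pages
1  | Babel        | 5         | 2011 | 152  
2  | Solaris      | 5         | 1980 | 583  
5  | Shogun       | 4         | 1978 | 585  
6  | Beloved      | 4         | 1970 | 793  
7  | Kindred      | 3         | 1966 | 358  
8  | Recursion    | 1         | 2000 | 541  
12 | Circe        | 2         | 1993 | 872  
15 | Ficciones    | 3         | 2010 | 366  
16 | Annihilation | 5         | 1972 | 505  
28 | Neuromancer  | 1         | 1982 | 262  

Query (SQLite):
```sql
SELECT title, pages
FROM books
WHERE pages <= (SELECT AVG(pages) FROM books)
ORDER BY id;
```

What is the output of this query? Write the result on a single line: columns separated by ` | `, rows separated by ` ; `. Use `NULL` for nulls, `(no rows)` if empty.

Scalar subquery: AVG(pages) over all books rows = 501.7.
Keep rows where pages <= that value.

Babel | 152 ; Kindred | 358 ; Ficciones | 366 ; Neuromancer | 262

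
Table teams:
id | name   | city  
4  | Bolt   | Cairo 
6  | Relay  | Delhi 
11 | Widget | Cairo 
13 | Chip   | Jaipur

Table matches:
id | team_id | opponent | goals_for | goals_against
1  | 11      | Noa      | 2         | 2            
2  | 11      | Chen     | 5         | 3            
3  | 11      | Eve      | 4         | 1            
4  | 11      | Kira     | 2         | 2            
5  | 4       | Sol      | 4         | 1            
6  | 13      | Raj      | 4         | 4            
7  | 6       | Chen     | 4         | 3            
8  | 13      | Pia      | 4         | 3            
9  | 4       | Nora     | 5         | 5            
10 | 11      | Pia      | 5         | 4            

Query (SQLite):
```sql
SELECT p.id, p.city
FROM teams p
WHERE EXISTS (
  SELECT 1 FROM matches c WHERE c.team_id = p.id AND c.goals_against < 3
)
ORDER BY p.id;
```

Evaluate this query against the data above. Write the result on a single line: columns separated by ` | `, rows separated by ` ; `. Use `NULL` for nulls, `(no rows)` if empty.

For each teams row, check whether any matches with matching team_id has goals_against < 3.
Keep rows where that is true.

4 | Cairo ; 11 | Cairo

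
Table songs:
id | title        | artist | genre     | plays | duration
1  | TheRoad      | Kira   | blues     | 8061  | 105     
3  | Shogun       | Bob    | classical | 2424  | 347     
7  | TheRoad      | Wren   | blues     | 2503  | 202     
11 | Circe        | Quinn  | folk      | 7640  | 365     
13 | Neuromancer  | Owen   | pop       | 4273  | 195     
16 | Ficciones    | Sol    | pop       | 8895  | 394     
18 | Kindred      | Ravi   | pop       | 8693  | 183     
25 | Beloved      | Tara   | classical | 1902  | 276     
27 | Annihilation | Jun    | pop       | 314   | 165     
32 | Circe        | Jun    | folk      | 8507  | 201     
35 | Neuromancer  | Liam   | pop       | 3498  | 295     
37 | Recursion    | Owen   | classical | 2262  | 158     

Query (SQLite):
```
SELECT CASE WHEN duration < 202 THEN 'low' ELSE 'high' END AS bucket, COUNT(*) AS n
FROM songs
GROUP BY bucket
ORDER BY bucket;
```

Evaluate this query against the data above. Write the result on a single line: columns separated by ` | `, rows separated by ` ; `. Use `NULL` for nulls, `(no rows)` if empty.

high | 6 ; low | 6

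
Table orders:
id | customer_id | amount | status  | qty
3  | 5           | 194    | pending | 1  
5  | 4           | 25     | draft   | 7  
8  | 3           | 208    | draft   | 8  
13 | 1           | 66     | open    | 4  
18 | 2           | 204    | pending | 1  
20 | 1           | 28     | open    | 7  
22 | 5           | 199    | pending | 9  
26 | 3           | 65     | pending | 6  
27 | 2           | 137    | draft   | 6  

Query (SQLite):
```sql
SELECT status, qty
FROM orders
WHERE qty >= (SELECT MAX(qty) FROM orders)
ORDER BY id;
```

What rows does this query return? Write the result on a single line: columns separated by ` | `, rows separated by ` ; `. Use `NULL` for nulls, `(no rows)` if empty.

Scalar subquery: MAX(qty) over all orders rows = 9.
Keep rows where qty >= that value.

pending | 9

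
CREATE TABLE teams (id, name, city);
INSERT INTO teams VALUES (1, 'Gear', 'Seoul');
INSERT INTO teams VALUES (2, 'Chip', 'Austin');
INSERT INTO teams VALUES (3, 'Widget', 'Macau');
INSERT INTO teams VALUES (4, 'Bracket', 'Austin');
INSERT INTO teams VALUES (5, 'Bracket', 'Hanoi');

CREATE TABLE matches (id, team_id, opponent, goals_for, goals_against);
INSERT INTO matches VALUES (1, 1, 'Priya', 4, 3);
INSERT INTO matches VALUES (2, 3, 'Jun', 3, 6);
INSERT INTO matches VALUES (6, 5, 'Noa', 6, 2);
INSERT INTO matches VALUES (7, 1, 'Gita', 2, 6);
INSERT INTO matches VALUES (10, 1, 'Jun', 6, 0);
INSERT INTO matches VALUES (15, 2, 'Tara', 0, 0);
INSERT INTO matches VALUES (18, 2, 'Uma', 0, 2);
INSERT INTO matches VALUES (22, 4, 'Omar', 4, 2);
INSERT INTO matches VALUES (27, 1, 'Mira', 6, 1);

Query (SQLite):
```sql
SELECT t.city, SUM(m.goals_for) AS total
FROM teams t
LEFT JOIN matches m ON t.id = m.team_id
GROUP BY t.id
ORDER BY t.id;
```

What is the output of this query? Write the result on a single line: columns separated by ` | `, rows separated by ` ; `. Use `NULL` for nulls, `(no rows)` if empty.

Seoul | 18 ; Austin | 0 ; Macau | 3 ; Austin | 4 ; Hanoi | 6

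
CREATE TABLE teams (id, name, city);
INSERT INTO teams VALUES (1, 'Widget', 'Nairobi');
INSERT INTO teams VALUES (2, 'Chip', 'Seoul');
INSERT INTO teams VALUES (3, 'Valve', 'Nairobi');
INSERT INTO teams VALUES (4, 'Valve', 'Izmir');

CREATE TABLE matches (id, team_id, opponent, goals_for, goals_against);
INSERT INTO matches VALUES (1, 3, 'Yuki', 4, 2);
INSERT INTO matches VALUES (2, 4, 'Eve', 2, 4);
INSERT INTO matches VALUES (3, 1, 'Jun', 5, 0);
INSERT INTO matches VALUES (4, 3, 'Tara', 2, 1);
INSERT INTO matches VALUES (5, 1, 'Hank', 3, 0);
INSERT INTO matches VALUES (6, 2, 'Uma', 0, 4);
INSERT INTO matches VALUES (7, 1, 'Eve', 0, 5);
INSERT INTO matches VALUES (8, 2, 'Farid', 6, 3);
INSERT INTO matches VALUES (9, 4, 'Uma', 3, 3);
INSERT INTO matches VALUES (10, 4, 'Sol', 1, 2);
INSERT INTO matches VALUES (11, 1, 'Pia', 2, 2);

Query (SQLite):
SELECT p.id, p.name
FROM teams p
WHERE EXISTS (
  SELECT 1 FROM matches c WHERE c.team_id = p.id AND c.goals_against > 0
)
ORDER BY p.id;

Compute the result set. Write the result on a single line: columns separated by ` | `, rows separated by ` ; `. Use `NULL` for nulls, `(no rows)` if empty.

1 | Widget ; 2 | Chip ; 3 | Valve ; 4 | Valve

For each teams row, check whether any matches with matching team_id has goals_against > 0.
Keep rows where that is true.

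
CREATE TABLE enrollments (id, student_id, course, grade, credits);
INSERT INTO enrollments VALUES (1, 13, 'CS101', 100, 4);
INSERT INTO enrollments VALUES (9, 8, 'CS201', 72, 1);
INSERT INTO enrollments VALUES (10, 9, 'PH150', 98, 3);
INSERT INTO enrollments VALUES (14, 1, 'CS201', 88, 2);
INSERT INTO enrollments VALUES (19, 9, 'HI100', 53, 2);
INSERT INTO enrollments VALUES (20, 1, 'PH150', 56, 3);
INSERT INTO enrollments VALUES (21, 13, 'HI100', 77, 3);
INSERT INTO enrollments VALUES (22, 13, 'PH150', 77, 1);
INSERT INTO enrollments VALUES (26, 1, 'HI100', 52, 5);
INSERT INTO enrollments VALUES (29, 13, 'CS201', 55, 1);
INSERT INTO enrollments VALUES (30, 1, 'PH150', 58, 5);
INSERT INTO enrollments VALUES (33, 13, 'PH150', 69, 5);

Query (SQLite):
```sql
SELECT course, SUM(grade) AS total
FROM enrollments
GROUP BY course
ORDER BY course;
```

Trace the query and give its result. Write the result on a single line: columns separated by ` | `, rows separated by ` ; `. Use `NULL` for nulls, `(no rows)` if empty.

Partition enrollments by course; compute SUM(grade) within each group.
  CS101: ids {1} → SUM(grade)=100
  CS201: ids {9, 14, 29} → SUM(grade)=215
  HI100: ids {19, 21, 26} → SUM(grade)=182
  PH150: ids {10, 20, 22, 30, 33} → SUM(grade)=358

CS101 | 100 ; CS201 | 215 ; HI100 | 182 ; PH150 | 358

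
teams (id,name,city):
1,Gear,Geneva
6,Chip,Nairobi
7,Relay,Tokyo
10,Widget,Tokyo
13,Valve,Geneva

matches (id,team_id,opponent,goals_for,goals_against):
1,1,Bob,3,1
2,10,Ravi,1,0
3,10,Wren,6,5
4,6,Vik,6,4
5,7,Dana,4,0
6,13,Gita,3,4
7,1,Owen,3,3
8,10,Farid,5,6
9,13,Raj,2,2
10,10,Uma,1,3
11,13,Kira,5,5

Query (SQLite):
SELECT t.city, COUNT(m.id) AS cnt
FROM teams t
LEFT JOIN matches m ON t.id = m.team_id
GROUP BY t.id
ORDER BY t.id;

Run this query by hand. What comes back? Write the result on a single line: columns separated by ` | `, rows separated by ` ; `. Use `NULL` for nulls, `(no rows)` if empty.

Geneva | 2 ; Nairobi | 1 ; Tokyo | 1 ; Tokyo | 4 ; Geneva | 3

LEFT JOIN keeps every teams row; unmatched ones get NULL for matches columns.
Group by teams.id and compute COUNT(m.id). COUNT(col) of an all-NULL group is 0.
  1: ids {1, 7} → COUNT(m.id)=2
  6: ids {4} → COUNT(m.id)=1
  7: ids {5} → COUNT(m.id)=1
  10: ids {2, 3, 8, 10} → COUNT(m.id)=4
  13: ids {6, 9, 11} → COUNT(m.id)=3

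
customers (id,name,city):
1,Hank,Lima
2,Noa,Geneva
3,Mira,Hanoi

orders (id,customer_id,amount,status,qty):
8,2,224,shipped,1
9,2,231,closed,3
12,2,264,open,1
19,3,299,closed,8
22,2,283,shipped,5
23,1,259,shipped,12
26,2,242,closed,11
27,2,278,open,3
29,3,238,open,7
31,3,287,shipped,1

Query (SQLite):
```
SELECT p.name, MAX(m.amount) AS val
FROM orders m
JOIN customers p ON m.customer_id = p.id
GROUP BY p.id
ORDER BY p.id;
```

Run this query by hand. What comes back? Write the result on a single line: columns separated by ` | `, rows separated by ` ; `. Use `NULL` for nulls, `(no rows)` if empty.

Hank | 259 ; Noa | 283 ; Mira | 299

Join each orders row to its customers via customer_id.
Group joined rows by customers.id; compute MAX(m.amount) per group.
  1: ids {23} → MAX(m.amount)=259
  2: ids {8, 9, 12, 22, 26, 27} → MAX(m.amount)=283
  3: ids {19, 29, 31} → MAX(m.amount)=299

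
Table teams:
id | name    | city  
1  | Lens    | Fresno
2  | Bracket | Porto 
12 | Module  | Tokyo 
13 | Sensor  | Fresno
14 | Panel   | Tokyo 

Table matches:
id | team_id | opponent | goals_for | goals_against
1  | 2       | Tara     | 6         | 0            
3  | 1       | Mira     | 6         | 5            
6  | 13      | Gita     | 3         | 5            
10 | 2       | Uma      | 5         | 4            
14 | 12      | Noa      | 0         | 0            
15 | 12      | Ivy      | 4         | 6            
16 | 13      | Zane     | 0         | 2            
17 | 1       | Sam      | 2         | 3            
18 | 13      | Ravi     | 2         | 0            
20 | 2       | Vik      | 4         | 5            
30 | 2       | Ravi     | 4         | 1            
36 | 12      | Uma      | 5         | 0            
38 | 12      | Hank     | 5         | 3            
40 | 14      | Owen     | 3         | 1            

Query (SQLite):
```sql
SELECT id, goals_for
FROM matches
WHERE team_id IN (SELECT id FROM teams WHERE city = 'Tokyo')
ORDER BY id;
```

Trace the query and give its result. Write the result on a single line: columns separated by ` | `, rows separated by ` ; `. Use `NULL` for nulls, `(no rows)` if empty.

Inner query: teams.id where city = 'Tokyo'.
Outer: keep matches rows whose team_id is in that set.
Inner query → {12, 14}

14 | 0 ; 15 | 4 ; 36 | 5 ; 38 | 5 ; 40 | 3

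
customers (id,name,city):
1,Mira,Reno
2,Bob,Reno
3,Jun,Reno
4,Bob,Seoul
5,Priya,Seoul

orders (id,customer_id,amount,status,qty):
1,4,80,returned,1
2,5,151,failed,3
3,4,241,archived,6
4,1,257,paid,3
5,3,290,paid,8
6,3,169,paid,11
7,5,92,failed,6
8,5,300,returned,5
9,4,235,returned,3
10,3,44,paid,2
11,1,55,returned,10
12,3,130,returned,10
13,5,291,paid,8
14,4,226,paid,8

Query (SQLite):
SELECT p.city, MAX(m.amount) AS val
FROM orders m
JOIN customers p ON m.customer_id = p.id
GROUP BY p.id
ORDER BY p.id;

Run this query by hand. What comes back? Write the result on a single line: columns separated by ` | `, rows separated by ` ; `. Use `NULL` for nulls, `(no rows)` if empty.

Reno | 257 ; Reno | 290 ; Seoul | 241 ; Seoul | 300

Join each orders row to its customers via customer_id.
Group joined rows by customers.id; compute MAX(m.amount) per group.
  1: ids {4, 11} → MAX(m.amount)=257
  3: ids {5, 6, 10, 12} → MAX(m.amount)=290
  4: ids {1, 3, 9, 14} → MAX(m.amount)=241
  5: ids {2, 7, 8, 13} → MAX(m.amount)=300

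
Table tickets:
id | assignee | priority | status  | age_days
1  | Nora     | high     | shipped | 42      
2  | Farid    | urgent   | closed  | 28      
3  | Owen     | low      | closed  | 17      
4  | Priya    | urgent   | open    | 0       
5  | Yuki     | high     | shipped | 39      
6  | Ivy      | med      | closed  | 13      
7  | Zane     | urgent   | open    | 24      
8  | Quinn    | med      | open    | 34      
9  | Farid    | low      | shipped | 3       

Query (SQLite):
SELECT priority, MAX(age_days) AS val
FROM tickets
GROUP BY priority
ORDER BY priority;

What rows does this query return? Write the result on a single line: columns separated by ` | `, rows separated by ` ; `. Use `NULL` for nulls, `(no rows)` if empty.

high | 42 ; low | 17 ; med | 34 ; urgent | 28

Partition tickets by priority; compute MAX(age_days) within each group.
  high: ids {1, 5} → MAX(age_days)=42
  low: ids {3, 9} → MAX(age_days)=17
  med: ids {6, 8} → MAX(age_days)=34
  urgent: ids {2, 4, 7} → MAX(age_days)=28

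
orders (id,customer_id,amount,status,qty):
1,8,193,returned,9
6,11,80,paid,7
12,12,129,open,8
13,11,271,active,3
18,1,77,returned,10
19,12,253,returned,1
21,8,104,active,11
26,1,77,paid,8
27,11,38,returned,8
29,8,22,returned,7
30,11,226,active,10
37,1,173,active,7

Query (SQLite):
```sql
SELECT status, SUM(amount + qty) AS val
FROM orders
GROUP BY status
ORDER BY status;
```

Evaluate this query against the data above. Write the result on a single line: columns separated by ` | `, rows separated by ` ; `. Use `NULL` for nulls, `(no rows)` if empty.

For each row compute amount + qty.
Group by status; take SUM of the expression per group.
  active: ids {13, 21, 30, 37} → SUM(amount + qty)=805
  open: ids {12} → SUM(amount + qty)=137
  paid: ids {6, 26} → SUM(amount + qty)=172
  returned: ids {1, 18, 19, 27, 29} → SUM(amount + qty)=618

active | 805 ; open | 137 ; paid | 172 ; returned | 618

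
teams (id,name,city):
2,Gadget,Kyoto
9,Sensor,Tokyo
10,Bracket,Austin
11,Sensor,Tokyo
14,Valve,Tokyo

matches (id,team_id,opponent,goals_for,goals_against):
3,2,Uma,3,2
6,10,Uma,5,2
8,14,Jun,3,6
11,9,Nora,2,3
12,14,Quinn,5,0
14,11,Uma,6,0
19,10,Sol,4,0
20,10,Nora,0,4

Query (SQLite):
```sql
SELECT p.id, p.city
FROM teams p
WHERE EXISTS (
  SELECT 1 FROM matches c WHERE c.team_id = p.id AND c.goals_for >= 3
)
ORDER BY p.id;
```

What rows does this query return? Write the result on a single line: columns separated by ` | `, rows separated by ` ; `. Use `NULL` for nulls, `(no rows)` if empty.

For each teams row, check whether any matches with matching team_id has goals_for >= 3.
Keep rows where that is true.

2 | Kyoto ; 10 | Austin ; 11 | Tokyo ; 14 | Tokyo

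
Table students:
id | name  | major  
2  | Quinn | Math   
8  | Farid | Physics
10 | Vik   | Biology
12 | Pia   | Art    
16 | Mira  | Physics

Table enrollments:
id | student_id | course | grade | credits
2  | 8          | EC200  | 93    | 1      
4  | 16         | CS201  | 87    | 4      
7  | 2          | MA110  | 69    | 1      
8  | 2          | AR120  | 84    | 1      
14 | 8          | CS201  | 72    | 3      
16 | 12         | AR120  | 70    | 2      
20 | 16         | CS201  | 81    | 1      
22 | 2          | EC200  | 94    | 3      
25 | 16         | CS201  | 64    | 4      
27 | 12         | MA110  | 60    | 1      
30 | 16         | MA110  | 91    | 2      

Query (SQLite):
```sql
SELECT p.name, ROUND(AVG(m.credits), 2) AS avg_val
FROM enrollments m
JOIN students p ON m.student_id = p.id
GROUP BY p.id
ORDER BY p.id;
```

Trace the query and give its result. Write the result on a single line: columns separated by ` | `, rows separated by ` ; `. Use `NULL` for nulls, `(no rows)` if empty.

Quinn | 1.67 ; Farid | 2 ; Pia | 1.5 ; Mira | 2.75

Join each enrollments row to its students via student_id.
Group joined rows by students.id; compute ROUND(AVG(m.credits), 2) per group.
  2: ids {7, 8, 22} → ROUND(AVG(m.credits), 2)=1.67
  8: ids {2, 14} → ROUND(AVG(m.credits), 2)=2
  12: ids {16, 27} → ROUND(AVG(m.credits), 2)=1.5
  16: ids {4, 20, 25, 30} → ROUND(AVG(m.credits), 2)=2.75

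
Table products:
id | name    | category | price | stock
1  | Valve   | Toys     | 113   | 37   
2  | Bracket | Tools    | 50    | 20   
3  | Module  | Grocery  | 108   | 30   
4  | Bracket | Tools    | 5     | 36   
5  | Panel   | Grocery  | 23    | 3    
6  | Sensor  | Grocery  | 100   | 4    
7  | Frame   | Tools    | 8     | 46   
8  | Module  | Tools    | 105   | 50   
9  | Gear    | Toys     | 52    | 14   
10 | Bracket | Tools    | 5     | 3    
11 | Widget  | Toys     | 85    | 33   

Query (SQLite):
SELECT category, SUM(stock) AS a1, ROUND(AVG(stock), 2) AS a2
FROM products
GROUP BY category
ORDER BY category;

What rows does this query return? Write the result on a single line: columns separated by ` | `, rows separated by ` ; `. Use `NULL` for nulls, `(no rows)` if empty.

Group products by category.
Per group compute: SUM(stock), ROUND(AVG(stock), 2).
  Grocery: ids {3, 5, 6} → SUM(stock)=37, ROUND(AVG(stock), 2)=12.33
  Tools: ids {2, 4, 7, 8, 10} → SUM(stock)=155, ROUND(AVG(stock), 2)=31
  Toys: ids {1, 9, 11} → SUM(stock)=84, ROUND(AVG(stock), 2)=28

Grocery | 37 | 12.33 ; Tools | 155 | 31 ; Toys | 84 | 28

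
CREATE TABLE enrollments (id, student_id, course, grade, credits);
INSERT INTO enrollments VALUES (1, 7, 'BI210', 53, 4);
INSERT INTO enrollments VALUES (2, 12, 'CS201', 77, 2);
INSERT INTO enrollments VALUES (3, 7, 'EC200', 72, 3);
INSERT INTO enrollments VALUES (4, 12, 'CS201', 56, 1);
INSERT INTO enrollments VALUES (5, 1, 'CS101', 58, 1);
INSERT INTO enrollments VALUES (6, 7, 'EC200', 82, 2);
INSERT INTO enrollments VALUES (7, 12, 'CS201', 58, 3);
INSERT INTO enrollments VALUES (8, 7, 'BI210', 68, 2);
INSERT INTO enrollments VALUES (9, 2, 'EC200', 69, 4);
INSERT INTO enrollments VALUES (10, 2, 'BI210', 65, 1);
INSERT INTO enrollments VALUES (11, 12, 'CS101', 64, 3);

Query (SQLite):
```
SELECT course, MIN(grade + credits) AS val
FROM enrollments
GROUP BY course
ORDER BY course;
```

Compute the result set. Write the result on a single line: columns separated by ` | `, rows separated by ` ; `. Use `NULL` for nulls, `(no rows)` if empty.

For each row compute grade + credits.
Group by course; take MIN of the expression per group.
  BI210: ids {1, 8, 10} → MIN(grade + credits)=57
  CS101: ids {5, 11} → MIN(grade + credits)=59
  CS201: ids {2, 4, 7} → MIN(grade + credits)=57
  EC200: ids {3, 6, 9} → MIN(grade + credits)=73

BI210 | 57 ; CS101 | 59 ; CS201 | 57 ; EC200 | 73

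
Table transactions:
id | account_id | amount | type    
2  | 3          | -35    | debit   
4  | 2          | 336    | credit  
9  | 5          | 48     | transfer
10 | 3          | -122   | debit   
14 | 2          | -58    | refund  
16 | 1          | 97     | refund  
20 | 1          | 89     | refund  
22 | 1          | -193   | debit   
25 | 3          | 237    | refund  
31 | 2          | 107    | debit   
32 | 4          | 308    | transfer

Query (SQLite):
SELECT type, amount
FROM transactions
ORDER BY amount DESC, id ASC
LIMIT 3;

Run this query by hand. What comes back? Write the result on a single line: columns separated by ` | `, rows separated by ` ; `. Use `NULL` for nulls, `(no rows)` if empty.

Sort by amount desc, tiebreak id asc: (336, id=4), (308, id=32), (237, id=25), (107, id=31), (97, id=16), (89, id=20) …. Take first 3.

credit | 336 ; transfer | 308 ; refund | 237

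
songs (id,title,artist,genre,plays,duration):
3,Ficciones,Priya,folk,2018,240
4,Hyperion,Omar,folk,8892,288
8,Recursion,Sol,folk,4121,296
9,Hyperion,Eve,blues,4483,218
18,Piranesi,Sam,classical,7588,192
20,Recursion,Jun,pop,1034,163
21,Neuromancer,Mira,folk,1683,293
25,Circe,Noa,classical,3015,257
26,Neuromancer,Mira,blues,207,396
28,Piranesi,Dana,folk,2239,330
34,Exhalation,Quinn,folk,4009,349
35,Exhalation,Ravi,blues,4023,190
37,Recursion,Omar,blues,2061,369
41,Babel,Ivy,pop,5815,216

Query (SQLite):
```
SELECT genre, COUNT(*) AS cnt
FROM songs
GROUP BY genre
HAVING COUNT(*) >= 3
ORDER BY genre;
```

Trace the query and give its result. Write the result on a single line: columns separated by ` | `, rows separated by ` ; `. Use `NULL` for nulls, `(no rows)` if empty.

blues | 4 ; folk | 6

Partition songs by genre; compute COUNT(*) within each group.
HAVING: keep groups with count ≥ 3.
  blues: ids {9, 26, 35, 37} → COUNT(*)=4
  classical: ids {18, 25} → COUNT(*)=2
  folk: ids {3, 4, 8, 21, 28, 34} → COUNT(*)=6
  pop: ids {20, 41} → COUNT(*)=2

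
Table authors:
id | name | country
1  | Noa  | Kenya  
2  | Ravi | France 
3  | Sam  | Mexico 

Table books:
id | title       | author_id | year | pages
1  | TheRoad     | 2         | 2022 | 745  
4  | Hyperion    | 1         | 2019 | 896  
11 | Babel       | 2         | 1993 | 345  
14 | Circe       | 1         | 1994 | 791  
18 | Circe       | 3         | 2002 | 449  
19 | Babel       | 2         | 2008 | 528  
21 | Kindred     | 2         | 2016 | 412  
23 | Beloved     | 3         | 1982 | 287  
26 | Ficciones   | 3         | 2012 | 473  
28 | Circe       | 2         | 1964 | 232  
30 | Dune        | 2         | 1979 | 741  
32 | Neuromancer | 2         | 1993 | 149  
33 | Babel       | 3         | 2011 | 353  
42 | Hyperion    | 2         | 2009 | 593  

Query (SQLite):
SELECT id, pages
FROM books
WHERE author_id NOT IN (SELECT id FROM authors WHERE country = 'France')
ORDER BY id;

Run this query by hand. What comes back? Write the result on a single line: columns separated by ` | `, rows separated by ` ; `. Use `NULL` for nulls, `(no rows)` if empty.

4 | 896 ; 14 | 791 ; 18 | 449 ; 23 | 287 ; 26 | 473 ; 33 | 353

Inner query: authors.id where country = 'France'.
Outer: keep books rows whose author_id is not in that set.
Inner query → {2}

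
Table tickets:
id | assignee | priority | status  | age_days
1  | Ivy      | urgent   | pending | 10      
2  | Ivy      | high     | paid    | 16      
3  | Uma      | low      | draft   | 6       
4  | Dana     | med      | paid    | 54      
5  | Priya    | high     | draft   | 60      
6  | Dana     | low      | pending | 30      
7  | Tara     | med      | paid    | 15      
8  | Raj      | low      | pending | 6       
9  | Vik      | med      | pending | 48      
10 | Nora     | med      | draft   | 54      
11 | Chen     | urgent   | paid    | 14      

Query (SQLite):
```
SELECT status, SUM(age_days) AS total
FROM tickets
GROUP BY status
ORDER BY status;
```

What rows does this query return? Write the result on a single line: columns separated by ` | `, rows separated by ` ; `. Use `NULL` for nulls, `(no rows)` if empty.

draft | 120 ; paid | 99 ; pending | 94

Partition tickets by status; compute SUM(age_days) within each group.
  draft: ids {3, 5, 10} → SUM(age_days)=120
  paid: ids {2, 4, 7, 11} → SUM(age_days)=99
  pending: ids {1, 6, 8, 9} → SUM(age_days)=94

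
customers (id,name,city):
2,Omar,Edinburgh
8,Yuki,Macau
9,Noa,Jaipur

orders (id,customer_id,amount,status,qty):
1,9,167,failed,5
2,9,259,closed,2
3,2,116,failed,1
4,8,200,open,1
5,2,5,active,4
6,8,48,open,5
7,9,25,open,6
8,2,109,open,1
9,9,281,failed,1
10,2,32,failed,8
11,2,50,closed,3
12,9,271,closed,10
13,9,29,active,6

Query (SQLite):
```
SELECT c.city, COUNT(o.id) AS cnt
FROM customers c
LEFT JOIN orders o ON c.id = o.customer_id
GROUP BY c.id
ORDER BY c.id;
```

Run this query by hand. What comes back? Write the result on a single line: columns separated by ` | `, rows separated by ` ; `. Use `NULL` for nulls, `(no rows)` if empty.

LEFT JOIN keeps every customers row; unmatched ones get NULL for orders columns.
Group by customers.id and compute COUNT(o.id). COUNT(col) of an all-NULL group is 0.
  2: ids {3, 5, 8, 10, 11} → COUNT(o.id)=5
  8: ids {4, 6} → COUNT(o.id)=2
  9: ids {1, 2, 7, 9, 12, 13} → COUNT(o.id)=6

Edinburgh | 5 ; Macau | 2 ; Jaipur | 6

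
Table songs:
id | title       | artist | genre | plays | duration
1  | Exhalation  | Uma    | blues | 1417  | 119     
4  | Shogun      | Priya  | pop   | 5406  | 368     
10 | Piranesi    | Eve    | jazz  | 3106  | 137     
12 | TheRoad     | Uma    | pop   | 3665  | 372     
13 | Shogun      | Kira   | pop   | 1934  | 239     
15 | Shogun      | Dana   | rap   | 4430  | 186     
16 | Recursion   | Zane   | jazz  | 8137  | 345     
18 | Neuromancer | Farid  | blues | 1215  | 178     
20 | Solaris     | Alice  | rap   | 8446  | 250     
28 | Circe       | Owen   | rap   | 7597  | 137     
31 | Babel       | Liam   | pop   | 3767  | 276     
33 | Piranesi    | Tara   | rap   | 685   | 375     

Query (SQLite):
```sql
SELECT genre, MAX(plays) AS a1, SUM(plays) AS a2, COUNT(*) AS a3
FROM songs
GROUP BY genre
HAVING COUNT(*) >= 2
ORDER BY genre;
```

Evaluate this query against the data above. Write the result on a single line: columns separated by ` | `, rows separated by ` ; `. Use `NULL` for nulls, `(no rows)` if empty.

Group songs by genre.
Per group compute: MAX(plays), SUM(plays), COUNT(*).
HAVING: drop groups with fewer than 2 rows.
  blues: ids {1, 18} → MAX(plays)=1417, SUM(plays)=2632, COUNT(*)=2
  jazz: ids {10, 16} → MAX(plays)=8137, SUM(plays)=11243, COUNT(*)=2
  pop: ids {4, 12, 13, 31} → MAX(plays)=5406, SUM(plays)=14772, COUNT(*)=4
  rap: ids {15, 20, 28, 33} → MAX(plays)=8446, SUM(plays)=21158, COUNT(*)=4

blues | 1417 | 2632 | 2 ; jazz | 8137 | 11243 | 2 ; pop | 5406 | 14772 | 4 ; rap | 8446 | 21158 | 4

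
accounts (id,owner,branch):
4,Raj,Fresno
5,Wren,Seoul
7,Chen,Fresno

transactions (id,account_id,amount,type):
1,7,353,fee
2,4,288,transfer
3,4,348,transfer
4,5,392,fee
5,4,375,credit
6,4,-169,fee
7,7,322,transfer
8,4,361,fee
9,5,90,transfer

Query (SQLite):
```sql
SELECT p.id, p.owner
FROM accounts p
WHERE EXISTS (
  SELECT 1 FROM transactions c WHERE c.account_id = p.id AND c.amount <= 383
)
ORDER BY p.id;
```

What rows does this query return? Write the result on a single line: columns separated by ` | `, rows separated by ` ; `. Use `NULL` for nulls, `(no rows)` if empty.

4 | Raj ; 5 | Wren ; 7 | Chen

For each accounts row, check whether any transactions with matching account_id has amount <= 383.
Keep rows where that is true.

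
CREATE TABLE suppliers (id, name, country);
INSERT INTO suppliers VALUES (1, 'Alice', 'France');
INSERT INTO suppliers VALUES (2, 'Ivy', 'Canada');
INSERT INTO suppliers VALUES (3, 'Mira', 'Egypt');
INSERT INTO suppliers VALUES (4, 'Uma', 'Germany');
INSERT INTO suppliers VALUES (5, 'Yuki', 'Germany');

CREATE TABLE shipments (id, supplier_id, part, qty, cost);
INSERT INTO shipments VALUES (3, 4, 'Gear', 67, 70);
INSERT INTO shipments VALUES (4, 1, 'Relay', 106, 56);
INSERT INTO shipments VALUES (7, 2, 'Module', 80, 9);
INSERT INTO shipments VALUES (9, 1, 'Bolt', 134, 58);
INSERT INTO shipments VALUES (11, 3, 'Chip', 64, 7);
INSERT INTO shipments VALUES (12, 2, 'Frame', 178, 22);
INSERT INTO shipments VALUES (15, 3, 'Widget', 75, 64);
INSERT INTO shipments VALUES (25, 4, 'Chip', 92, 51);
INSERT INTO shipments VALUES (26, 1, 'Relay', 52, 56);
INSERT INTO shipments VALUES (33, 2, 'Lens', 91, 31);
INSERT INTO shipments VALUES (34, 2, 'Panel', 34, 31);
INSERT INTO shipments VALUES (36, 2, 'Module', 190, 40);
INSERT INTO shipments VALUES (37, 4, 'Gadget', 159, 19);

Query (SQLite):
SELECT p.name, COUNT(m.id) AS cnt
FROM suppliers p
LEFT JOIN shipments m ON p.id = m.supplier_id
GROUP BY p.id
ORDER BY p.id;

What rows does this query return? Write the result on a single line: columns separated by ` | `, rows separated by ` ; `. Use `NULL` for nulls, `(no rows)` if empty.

Alice | 3 ; Ivy | 5 ; Mira | 2 ; Uma | 3 ; Yuki | 0

LEFT JOIN keeps every suppliers row; unmatched ones get NULL for shipments columns.
Group by suppliers.id and compute COUNT(m.id). COUNT(col) of an all-NULL group is 0.
  1: ids {4, 9, 26} → COUNT(m.id)=3
  2: ids {7, 12, 33, 34, 36} → COUNT(m.id)=5
  3: ids {11, 15} → COUNT(m.id)=2
  4: ids {3, 25, 37} → COUNT(m.id)=3
  5: ids {—} → COUNT(m.id)=0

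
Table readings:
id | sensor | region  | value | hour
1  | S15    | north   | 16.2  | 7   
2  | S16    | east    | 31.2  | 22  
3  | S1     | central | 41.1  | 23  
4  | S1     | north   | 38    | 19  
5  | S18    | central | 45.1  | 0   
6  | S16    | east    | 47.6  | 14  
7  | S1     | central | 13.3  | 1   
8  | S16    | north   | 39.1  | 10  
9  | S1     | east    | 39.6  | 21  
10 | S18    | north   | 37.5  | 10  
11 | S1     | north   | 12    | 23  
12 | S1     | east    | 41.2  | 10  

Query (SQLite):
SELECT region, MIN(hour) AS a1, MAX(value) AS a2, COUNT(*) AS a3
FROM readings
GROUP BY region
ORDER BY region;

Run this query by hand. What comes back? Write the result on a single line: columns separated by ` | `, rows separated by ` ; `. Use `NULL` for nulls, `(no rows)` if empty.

central | 0 | 45.1 | 3 ; east | 10 | 47.6 | 4 ; north | 7 | 39.1 | 5

Group readings by region.
Per group compute: MIN(hour), MAX(value), COUNT(*).
  central: ids {3, 5, 7} → MIN(hour)=0, MAX(value)=45.1, COUNT(*)=3
  east: ids {2, 6, 9, 12} → MIN(hour)=10, MAX(value)=47.6, COUNT(*)=4
  north: ids {1, 4, 8, 10, 11} → MIN(hour)=7, MAX(value)=39.1, COUNT(*)=5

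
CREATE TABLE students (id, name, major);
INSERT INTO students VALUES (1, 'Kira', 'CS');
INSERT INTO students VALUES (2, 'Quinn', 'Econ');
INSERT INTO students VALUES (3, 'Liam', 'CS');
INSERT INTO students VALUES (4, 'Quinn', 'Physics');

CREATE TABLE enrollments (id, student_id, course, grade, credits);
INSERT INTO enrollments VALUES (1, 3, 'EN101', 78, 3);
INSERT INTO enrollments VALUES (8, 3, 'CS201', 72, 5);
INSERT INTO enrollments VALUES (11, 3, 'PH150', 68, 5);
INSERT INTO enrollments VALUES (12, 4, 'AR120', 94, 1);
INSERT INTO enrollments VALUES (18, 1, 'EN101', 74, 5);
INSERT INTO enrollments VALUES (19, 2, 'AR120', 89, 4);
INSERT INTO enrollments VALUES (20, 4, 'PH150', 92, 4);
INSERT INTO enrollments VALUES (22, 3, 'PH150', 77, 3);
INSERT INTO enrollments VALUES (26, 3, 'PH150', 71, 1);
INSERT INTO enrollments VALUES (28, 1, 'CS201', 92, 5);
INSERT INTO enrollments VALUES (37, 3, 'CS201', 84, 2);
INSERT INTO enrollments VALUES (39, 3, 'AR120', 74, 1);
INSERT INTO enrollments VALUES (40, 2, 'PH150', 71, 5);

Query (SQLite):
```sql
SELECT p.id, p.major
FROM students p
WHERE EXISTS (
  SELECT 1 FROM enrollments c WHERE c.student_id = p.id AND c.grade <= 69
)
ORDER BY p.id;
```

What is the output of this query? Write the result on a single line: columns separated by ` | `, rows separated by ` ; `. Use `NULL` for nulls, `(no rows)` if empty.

3 | CS

For each students row, check whether any enrollments with matching student_id has grade <= 69.
Keep rows where that is true.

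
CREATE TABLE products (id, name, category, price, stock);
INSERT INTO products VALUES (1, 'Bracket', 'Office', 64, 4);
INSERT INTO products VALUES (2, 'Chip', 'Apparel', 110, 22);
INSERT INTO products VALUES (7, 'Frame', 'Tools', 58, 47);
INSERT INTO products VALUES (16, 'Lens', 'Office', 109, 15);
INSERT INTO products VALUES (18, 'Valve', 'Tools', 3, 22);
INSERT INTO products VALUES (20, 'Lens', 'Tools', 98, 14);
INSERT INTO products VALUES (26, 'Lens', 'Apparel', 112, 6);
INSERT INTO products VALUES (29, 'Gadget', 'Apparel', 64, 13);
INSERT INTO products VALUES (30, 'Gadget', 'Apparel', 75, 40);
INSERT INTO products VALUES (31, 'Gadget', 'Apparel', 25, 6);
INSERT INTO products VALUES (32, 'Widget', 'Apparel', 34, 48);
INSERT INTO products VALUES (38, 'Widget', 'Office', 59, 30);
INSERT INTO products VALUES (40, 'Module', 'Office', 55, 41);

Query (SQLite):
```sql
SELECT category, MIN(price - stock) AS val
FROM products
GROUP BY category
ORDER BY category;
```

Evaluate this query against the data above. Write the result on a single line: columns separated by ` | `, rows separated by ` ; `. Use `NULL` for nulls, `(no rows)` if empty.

For each row compute price - stock.
Group by category; take MIN of the expression per group.
  Apparel: ids {2, 26, 29, 30, 31, 32} → MIN(price - stock)=-14
  Office: ids {1, 16, 38, 40} → MIN(price - stock)=14
  Tools: ids {7, 18, 20} → MIN(price - stock)=-19

Apparel | -14 ; Office | 14 ; Tools | -19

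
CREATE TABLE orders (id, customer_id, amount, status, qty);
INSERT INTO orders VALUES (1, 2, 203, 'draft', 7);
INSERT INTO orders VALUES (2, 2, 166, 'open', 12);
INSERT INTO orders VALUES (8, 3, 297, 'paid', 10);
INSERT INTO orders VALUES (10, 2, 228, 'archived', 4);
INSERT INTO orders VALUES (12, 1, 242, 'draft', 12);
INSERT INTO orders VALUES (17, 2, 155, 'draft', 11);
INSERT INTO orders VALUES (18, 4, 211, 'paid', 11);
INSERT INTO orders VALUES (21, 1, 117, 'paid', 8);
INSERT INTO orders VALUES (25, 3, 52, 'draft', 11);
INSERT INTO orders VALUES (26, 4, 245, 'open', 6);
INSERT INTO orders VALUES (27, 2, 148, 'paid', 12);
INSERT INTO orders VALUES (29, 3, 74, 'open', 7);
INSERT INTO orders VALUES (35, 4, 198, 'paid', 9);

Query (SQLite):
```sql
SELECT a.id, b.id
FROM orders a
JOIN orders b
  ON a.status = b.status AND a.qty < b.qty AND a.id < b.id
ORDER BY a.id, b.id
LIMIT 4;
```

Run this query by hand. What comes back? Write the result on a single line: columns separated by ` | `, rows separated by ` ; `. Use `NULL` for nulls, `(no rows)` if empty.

1 | 12 ; 1 | 17 ; 1 | 25 ; 8 | 18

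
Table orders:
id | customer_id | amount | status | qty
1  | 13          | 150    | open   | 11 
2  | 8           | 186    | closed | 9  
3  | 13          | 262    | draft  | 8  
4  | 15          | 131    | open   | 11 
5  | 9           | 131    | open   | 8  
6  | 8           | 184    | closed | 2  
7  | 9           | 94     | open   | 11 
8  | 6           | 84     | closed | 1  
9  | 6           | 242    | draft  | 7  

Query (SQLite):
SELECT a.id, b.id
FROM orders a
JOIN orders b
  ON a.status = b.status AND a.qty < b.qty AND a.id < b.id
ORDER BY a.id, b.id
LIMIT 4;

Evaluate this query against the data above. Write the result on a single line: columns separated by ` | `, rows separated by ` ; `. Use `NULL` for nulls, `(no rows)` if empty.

Pairs (a,b) with same status, a.qty < b.qty, a.id < b.id.
status groups: closed:{2,6,8} draft:{3,9} open:{1,4,5,7}
Ordered by (a.id, b.id); first 4.

5 | 7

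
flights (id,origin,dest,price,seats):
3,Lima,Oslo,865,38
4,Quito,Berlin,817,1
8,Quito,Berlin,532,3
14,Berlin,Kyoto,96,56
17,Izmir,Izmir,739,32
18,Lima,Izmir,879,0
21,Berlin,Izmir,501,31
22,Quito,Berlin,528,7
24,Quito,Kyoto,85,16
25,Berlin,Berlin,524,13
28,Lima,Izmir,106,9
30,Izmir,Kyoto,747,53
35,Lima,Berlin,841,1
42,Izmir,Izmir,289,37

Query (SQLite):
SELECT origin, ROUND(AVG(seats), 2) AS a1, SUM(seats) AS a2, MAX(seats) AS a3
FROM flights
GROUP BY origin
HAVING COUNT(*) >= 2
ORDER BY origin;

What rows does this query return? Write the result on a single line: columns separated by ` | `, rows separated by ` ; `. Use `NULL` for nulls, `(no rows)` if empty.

Berlin | 33.33 | 100 | 56 ; Izmir | 40.67 | 122 | 53 ; Lima | 12 | 48 | 38 ; Quito | 6.75 | 27 | 16

Group flights by origin.
Per group compute: ROUND(AVG(seats), 2), SUM(seats), MAX(seats).
HAVING: drop groups with fewer than 2 rows.
  Berlin: ids {14, 21, 25} → ROUND(AVG(seats), 2)=33.33, SUM(seats)=100, MAX(seats)=56
  Izmir: ids {17, 30, 42} → ROUND(AVG(seats), 2)=40.67, SUM(seats)=122, MAX(seats)=53
  Lima: ids {3, 18, 28, 35} → ROUND(AVG(seats), 2)=12, SUM(seats)=48, MAX(seats)=38
  Quito: ids {4, 8, 22, 24} → ROUND(AVG(seats), 2)=6.75, SUM(seats)=27, MAX(seats)=16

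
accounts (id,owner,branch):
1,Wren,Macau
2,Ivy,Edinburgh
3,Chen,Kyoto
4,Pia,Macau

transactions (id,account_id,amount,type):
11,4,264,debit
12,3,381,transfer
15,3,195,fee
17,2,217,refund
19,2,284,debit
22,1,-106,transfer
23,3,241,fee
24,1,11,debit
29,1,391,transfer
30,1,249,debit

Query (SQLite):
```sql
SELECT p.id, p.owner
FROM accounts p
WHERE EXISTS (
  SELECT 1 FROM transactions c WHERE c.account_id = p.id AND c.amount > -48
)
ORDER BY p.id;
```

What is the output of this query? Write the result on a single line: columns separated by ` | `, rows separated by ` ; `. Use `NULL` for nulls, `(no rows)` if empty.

For each accounts row, check whether any transactions with matching account_id has amount > -48.
Keep rows where that is true.

1 | Wren ; 2 | Ivy ; 3 | Chen ; 4 | Pia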